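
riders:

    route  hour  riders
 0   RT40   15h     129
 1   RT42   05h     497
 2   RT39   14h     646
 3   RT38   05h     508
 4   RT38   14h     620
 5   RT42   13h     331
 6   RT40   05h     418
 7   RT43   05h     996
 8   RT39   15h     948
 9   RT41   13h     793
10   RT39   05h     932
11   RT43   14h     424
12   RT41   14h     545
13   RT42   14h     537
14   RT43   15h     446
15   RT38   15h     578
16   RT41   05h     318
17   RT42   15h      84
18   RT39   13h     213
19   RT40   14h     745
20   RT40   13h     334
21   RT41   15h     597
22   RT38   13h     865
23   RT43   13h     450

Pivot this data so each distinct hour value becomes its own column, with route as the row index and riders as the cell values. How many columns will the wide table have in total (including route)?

1 column for route plus 4 distinct hour values → 5 columns.

5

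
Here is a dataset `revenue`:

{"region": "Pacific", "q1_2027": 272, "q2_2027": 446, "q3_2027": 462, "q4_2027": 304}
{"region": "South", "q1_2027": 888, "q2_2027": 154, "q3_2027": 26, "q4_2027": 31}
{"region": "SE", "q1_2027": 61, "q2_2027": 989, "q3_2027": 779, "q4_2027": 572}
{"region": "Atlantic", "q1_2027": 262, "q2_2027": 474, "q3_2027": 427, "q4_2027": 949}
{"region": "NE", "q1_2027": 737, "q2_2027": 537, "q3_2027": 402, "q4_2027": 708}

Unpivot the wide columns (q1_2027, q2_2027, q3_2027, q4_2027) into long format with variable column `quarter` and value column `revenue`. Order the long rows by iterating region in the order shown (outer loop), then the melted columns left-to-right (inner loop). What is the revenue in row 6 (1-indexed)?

154

20 rows total (5 × 4). Row 6: index ⌊(6-1)/4⌋ = 1 into region → South; (6-1) mod 4 = 1 into the melted columns → q2_2027.
So row 6 is (South, q2_2027, 154); revenue = 154.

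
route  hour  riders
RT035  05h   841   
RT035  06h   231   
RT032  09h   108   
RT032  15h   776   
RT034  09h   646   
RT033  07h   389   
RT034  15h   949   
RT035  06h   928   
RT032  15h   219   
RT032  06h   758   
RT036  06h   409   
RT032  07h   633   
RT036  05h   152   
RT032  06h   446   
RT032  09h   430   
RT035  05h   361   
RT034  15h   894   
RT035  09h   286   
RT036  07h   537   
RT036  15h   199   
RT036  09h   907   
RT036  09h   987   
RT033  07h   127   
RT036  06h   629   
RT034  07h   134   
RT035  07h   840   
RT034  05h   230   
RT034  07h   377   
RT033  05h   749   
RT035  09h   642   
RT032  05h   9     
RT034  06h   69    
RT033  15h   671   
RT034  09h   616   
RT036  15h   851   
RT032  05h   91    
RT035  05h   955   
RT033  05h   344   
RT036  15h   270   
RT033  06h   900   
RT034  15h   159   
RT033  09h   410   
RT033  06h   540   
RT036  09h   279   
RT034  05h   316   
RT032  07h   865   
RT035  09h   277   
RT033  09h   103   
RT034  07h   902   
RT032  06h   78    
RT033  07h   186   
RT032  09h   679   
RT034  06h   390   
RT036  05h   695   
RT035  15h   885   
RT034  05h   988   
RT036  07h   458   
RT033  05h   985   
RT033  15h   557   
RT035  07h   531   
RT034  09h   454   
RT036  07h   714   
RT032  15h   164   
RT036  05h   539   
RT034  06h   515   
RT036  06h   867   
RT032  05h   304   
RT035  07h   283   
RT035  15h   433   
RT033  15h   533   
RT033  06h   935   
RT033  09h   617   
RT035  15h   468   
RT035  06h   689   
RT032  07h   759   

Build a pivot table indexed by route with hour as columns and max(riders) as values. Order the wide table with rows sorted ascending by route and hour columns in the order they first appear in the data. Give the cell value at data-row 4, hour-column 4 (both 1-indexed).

885

With rows sorted ascending by route, row 4 is route=RT035. hour columns in first-appearance order: 05h, 06h, 09h, 15h, 07h; column 4 is 15h.
Long rows with route=RT035, hour=15h: max(885, 433, 468) = 885.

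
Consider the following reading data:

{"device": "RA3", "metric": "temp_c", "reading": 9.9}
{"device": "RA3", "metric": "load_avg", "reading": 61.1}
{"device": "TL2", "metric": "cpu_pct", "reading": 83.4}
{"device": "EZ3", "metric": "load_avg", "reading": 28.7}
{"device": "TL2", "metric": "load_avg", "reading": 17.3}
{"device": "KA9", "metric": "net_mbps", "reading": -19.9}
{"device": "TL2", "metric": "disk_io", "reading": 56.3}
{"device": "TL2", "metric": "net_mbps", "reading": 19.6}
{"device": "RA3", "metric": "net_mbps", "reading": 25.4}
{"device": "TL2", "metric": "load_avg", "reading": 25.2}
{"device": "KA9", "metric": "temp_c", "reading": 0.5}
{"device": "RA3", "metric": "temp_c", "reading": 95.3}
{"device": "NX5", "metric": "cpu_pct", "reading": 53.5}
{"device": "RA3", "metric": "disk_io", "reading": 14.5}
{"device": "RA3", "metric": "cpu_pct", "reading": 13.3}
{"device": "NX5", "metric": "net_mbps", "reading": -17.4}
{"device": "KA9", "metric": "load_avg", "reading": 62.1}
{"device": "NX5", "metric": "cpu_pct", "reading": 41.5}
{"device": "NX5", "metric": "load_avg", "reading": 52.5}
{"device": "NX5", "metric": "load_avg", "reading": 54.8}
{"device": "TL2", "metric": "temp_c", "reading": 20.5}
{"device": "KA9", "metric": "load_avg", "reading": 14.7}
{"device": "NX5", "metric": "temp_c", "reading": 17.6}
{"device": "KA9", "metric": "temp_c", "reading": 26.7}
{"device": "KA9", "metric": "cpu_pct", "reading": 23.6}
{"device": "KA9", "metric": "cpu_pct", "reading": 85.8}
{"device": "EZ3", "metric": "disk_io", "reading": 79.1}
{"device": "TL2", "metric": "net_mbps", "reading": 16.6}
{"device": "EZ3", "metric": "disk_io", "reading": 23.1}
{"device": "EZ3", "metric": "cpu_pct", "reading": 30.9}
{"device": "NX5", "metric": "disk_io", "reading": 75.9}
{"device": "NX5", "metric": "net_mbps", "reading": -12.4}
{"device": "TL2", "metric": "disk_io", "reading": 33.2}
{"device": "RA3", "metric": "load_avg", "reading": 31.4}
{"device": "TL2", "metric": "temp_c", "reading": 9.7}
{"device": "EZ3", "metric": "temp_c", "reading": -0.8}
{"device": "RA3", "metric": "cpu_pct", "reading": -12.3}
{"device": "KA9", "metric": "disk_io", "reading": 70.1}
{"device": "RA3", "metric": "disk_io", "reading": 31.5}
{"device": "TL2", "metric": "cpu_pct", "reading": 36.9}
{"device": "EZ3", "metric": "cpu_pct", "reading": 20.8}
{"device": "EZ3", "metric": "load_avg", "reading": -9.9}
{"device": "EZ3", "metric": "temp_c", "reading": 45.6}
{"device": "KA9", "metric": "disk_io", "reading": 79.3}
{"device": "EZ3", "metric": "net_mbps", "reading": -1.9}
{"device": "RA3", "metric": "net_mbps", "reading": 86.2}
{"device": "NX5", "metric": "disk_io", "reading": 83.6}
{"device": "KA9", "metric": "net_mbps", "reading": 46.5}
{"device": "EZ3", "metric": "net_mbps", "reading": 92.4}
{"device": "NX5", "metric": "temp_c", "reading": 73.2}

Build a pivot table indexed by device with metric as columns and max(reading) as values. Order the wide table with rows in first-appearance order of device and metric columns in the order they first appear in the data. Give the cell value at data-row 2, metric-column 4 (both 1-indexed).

19.6

With rows in first-appearance order of device, row 2 is device=TL2. metric columns in first-appearance order: temp_c, load_avg, cpu_pct, net_mbps, disk_io; column 4 is net_mbps.
Long rows with device=TL2, metric=net_mbps: max(19.6, 16.6) = 19.6.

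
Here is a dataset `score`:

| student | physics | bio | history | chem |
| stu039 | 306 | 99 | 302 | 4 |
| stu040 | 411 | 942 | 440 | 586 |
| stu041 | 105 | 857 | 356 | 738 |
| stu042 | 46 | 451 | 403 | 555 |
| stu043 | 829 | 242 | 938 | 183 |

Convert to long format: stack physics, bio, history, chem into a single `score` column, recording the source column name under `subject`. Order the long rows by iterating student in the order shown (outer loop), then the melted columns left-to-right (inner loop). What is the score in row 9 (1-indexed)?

105

20 rows total (5 × 4). Row 9: index ⌊(9-1)/4⌋ = 2 into student → stu041; (9-1) mod 4 = 0 into the melted columns → physics.
So row 9 is (stu041, physics, 105); score = 105.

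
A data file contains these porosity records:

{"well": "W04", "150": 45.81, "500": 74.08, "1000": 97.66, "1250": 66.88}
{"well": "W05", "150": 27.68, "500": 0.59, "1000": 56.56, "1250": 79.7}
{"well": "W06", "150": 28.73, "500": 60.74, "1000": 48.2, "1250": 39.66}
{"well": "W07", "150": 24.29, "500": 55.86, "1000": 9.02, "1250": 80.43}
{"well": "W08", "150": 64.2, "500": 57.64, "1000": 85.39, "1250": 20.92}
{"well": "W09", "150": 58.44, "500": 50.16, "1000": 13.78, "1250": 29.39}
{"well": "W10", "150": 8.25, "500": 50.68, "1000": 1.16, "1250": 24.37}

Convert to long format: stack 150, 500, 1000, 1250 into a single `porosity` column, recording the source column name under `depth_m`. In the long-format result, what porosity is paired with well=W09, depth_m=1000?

13.78

Unpivoting turns each (well, wide-column) pair into one long row.
The wide cell at row W09, column 1000 holds 13.78, so the long row (W09, 1000) has porosity=13.78.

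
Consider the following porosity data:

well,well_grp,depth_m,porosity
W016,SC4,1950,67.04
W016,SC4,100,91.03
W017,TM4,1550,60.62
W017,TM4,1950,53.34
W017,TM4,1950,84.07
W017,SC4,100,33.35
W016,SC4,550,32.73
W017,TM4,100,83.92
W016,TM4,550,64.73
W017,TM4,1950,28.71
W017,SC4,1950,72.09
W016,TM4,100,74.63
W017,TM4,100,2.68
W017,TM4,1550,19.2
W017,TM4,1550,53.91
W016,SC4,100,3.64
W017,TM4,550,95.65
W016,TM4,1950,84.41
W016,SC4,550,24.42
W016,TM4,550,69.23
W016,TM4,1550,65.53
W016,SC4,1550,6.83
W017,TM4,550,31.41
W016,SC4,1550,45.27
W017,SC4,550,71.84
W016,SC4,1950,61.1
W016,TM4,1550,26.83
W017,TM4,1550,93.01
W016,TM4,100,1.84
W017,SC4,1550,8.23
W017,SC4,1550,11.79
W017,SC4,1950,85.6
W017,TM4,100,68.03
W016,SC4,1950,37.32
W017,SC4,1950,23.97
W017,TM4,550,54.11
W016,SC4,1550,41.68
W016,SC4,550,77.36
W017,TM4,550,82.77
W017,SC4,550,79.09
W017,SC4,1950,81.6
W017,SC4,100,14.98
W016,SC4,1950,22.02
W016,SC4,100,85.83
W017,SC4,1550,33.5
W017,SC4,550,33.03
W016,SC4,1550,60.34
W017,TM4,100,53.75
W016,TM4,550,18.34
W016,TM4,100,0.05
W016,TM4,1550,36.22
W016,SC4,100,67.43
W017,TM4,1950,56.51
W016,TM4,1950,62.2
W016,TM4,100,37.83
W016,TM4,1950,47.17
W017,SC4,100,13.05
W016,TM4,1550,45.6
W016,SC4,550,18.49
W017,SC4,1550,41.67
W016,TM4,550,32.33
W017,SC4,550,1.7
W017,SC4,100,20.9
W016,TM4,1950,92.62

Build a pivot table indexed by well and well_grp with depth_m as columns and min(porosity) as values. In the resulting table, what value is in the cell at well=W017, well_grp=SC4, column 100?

13.05

Rows with well=W017, well_grp=SC4 and depth_m=100: porosity values are 33.35, 14.98, 13.05, 20.9.
min(33.35, 14.98, 13.05, 20.9) = 13.05.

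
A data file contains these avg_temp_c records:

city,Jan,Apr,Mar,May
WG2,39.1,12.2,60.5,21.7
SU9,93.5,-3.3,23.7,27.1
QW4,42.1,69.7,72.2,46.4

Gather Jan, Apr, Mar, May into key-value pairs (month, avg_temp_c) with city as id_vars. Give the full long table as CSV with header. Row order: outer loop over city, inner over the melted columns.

city,month,avg_temp_c
WG2,Jan,39.1
WG2,Apr,12.2
WG2,Mar,60.5
WG2,May,21.7
SU9,Jan,93.5
SU9,Apr,-3.3
SU9,Mar,23.7
SU9,May,27.1
QW4,Jan,42.1
QW4,Apr,69.7
QW4,Mar,72.2
QW4,May,46.4

Each (city, column) pair becomes one row: 3 × 4 = 12 rows.
For example, (WG2, Jan) → avg_temp_c=39.1.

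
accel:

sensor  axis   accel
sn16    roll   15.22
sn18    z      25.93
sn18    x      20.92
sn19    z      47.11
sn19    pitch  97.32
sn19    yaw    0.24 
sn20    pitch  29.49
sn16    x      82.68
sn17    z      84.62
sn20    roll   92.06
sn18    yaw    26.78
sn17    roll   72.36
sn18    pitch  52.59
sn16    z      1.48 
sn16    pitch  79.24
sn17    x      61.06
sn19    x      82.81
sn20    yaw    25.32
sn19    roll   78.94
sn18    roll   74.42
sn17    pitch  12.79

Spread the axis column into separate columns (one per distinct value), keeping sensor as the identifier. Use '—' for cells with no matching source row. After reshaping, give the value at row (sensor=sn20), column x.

No long-format row has sensor=sn20 and axis=x, so the cell is —.

—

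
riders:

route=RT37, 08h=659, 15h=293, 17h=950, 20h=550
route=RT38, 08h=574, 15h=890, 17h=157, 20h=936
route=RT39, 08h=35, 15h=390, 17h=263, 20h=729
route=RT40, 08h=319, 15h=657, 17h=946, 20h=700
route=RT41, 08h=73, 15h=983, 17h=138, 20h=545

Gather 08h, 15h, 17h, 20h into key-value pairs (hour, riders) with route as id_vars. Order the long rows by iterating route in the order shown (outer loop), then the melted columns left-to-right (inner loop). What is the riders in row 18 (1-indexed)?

20 rows total (5 × 4). Row 18: index ⌊(18-1)/4⌋ = 4 into route → RT41; (18-1) mod 4 = 1 into the melted columns → 15h.
So row 18 is (RT41, 15h, 983); riders = 983.

983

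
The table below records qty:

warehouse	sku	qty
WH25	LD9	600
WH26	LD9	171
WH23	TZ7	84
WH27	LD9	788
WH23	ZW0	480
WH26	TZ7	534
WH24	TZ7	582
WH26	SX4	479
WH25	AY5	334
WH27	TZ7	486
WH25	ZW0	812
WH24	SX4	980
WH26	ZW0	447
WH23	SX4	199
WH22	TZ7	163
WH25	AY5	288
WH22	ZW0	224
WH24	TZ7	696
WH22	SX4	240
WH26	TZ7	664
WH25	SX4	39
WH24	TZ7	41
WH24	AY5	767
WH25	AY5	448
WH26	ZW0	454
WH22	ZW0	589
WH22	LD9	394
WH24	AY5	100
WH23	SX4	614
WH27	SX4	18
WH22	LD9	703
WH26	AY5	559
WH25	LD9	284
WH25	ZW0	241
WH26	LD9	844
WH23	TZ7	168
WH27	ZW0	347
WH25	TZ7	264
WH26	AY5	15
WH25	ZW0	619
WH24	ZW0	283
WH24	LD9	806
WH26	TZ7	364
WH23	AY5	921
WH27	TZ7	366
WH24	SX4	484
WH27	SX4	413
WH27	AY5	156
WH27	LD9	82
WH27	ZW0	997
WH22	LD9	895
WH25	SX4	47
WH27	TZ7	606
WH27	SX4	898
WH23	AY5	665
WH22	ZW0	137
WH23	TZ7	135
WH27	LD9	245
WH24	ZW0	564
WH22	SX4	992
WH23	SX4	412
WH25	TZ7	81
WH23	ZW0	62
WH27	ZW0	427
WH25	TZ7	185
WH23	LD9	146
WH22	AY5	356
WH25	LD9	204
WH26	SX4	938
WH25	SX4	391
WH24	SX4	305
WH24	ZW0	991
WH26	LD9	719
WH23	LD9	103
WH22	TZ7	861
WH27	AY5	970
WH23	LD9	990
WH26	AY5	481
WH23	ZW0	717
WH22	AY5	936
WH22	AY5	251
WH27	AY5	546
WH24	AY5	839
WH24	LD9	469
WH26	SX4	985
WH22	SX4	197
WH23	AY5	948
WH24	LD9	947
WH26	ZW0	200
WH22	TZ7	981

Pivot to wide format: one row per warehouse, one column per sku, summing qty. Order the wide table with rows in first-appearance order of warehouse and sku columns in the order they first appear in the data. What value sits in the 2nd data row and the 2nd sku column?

With rows in first-appearance order of warehouse, row 2 is warehouse=WH26. sku columns in first-appearance order: LD9, TZ7, ZW0, SX4, AY5; column 2 is TZ7.
Long rows with warehouse=WH26, sku=TZ7: 534 + 664 + 364 = 1562.

1562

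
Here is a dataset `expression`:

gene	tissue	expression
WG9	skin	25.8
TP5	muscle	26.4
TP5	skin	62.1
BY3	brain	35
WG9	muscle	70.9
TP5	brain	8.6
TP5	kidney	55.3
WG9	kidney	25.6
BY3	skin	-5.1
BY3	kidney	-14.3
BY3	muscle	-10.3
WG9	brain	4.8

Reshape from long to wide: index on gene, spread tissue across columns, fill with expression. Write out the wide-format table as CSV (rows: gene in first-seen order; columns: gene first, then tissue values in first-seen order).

Columns: gene plus the 4 distinct tissue values (skin, muscle, brain, kidney).
For example, row WG9 column skin takes expression=25.8 from the long row (WG9, skin).

gene,skin,muscle,brain,kidney
WG9,25.8,70.9,4.8,25.6
TP5,62.1,26.4,8.6,55.3
BY3,-5.1,-10.3,35,-14.3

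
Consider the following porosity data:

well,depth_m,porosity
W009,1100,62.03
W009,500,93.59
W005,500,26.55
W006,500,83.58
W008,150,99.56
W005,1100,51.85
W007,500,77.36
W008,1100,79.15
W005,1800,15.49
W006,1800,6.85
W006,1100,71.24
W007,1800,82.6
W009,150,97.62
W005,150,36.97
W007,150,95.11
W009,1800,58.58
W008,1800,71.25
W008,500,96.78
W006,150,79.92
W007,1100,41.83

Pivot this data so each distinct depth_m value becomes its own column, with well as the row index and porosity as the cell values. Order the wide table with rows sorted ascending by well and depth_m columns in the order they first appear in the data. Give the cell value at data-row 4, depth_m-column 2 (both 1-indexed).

With rows sorted ascending by well, row 4 is well=W008. depth_m columns in first-appearance order: 1100, 500, 150, 1800; column 2 is 500.
Long rows with well=W008, depth_m=500: porosity = 96.78.

96.78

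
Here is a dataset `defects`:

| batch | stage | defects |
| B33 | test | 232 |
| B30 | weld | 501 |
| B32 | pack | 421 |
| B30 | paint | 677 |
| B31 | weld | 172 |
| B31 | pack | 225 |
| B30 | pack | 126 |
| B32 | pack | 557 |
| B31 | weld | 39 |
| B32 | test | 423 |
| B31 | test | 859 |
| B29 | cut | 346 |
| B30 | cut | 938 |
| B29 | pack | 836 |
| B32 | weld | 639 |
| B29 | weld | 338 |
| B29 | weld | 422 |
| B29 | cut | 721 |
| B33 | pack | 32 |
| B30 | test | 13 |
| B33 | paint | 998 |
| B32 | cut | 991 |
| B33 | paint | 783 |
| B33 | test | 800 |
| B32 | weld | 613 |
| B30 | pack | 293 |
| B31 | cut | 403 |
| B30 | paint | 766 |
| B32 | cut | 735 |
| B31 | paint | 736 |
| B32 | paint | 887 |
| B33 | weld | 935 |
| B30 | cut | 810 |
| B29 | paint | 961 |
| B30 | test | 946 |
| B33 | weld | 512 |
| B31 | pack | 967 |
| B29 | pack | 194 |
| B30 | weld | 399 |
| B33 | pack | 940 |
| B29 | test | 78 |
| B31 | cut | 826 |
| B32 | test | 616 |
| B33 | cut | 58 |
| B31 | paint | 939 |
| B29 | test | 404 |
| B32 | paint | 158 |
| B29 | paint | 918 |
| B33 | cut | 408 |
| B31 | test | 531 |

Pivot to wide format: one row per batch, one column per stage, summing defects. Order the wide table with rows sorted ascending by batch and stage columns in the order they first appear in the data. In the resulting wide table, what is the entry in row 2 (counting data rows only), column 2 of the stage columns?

With rows sorted ascending by batch, row 2 is batch=B30. stage columns in first-appearance order: test, weld, pack, paint, cut; column 2 is weld.
Long rows with batch=B30, stage=weld: 501 + 399 = 900.

900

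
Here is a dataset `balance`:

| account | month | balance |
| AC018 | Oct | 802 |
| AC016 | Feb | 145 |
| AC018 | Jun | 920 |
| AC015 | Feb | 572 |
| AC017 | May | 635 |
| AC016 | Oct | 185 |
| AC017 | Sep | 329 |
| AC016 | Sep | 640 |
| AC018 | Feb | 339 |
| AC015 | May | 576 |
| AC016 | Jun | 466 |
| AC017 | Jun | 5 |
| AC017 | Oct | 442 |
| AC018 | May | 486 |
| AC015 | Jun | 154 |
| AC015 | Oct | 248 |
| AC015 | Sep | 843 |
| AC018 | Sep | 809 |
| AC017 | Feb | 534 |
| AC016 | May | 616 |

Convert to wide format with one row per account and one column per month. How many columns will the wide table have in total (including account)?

6

1 column for account plus 5 distinct month values → 6 columns.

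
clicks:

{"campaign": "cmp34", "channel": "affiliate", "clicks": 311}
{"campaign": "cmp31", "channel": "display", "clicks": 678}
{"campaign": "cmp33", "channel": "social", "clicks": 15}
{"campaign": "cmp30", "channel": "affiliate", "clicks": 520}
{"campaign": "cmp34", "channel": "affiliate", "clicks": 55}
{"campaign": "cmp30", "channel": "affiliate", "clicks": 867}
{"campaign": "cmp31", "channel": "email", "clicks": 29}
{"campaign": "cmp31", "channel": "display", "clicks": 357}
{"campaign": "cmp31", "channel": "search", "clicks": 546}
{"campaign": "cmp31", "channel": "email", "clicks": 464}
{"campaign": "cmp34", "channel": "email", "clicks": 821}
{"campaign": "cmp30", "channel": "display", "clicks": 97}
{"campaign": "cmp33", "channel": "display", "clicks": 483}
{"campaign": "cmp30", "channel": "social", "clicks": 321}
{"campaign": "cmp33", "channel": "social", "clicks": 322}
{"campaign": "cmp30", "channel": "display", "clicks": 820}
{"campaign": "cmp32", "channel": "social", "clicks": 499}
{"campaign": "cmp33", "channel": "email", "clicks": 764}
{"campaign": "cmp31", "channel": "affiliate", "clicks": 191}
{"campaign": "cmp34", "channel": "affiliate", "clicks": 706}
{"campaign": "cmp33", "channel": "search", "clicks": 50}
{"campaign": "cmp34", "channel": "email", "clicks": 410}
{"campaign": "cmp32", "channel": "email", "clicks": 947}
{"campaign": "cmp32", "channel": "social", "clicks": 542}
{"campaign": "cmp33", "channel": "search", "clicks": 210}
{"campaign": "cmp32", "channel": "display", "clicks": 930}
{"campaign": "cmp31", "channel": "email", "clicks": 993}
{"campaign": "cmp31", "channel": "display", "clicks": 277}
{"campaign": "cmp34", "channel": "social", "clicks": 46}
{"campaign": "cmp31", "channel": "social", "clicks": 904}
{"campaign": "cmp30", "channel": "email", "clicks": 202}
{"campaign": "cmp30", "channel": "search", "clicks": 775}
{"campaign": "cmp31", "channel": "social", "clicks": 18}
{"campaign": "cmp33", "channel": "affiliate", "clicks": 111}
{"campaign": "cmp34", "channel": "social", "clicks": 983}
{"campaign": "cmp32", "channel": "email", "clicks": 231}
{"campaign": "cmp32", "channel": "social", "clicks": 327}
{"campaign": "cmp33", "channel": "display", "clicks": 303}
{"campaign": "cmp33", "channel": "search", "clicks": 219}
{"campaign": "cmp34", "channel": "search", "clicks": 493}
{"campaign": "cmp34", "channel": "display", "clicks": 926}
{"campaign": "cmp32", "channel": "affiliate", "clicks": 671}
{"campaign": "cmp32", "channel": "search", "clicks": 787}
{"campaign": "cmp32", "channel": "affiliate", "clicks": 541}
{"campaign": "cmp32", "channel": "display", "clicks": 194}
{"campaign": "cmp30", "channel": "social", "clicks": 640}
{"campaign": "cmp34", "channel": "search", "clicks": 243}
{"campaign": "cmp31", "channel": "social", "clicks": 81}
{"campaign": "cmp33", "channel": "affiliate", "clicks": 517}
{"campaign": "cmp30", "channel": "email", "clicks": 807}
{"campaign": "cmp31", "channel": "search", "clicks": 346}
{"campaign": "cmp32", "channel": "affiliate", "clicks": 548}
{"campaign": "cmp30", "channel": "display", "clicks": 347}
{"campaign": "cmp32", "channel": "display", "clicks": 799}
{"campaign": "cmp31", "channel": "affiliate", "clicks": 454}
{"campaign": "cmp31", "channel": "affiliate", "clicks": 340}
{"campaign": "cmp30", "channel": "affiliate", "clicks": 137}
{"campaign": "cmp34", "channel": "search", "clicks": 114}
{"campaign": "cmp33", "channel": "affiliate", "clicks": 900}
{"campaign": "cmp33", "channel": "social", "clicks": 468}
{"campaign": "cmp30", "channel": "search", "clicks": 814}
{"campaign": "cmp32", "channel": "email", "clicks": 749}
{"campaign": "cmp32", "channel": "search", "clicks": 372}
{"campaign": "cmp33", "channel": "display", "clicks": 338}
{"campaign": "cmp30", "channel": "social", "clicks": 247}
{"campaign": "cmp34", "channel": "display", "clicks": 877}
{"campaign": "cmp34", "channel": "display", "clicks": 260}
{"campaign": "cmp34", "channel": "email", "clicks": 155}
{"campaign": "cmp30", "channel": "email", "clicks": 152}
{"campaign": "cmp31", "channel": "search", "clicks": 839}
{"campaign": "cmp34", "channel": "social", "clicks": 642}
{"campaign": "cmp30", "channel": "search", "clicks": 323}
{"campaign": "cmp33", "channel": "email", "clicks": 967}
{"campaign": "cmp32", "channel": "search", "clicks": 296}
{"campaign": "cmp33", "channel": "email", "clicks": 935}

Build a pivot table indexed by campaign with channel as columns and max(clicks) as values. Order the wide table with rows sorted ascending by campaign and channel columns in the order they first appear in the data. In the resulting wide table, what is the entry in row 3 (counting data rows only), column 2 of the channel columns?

With rows sorted ascending by campaign, row 3 is campaign=cmp32. channel columns in first-appearance order: affiliate, display, social, email, search; column 2 is display.
Long rows with campaign=cmp32, channel=display: max(930, 194, 799) = 930.

930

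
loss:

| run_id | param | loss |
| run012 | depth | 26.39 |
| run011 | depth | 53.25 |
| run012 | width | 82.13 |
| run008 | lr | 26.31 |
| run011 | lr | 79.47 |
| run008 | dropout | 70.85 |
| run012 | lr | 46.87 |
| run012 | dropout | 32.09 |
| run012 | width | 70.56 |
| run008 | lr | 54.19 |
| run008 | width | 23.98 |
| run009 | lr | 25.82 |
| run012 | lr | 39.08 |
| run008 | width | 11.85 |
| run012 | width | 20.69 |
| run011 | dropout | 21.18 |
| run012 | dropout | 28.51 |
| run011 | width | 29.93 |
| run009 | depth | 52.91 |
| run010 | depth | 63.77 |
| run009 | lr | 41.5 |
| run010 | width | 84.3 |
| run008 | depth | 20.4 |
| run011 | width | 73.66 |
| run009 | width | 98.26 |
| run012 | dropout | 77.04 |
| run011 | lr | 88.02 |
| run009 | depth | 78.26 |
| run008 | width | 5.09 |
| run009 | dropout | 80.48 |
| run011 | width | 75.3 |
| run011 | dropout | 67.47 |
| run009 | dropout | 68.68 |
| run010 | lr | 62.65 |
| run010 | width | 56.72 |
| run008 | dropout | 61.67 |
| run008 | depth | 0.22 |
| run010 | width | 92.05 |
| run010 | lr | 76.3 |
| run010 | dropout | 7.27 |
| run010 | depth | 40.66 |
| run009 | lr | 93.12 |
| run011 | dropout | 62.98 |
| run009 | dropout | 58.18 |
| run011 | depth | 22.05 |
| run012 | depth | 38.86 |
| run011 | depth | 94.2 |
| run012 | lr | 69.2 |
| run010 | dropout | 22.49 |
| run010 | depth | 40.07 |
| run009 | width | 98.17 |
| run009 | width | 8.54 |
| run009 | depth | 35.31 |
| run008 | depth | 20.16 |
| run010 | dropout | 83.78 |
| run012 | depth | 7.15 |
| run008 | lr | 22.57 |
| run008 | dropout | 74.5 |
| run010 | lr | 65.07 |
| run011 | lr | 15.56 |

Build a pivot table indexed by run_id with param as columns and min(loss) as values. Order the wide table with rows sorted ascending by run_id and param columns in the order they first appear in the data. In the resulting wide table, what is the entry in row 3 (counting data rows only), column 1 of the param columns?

With rows sorted ascending by run_id, row 3 is run_id=run010. param columns in first-appearance order: depth, width, lr, dropout; column 1 is depth.
Long rows with run_id=run010, param=depth: min(63.77, 40.66, 40.07) = 40.07.

40.07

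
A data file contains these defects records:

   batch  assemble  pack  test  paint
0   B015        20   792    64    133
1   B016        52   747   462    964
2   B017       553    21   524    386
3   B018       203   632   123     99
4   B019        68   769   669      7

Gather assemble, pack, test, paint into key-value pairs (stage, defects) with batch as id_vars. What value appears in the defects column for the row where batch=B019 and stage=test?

Unpivoting turns each (batch, wide-column) pair into one long row.
The wide cell at row B019, column test holds 669, so the long row (B019, test) has defects=669.

669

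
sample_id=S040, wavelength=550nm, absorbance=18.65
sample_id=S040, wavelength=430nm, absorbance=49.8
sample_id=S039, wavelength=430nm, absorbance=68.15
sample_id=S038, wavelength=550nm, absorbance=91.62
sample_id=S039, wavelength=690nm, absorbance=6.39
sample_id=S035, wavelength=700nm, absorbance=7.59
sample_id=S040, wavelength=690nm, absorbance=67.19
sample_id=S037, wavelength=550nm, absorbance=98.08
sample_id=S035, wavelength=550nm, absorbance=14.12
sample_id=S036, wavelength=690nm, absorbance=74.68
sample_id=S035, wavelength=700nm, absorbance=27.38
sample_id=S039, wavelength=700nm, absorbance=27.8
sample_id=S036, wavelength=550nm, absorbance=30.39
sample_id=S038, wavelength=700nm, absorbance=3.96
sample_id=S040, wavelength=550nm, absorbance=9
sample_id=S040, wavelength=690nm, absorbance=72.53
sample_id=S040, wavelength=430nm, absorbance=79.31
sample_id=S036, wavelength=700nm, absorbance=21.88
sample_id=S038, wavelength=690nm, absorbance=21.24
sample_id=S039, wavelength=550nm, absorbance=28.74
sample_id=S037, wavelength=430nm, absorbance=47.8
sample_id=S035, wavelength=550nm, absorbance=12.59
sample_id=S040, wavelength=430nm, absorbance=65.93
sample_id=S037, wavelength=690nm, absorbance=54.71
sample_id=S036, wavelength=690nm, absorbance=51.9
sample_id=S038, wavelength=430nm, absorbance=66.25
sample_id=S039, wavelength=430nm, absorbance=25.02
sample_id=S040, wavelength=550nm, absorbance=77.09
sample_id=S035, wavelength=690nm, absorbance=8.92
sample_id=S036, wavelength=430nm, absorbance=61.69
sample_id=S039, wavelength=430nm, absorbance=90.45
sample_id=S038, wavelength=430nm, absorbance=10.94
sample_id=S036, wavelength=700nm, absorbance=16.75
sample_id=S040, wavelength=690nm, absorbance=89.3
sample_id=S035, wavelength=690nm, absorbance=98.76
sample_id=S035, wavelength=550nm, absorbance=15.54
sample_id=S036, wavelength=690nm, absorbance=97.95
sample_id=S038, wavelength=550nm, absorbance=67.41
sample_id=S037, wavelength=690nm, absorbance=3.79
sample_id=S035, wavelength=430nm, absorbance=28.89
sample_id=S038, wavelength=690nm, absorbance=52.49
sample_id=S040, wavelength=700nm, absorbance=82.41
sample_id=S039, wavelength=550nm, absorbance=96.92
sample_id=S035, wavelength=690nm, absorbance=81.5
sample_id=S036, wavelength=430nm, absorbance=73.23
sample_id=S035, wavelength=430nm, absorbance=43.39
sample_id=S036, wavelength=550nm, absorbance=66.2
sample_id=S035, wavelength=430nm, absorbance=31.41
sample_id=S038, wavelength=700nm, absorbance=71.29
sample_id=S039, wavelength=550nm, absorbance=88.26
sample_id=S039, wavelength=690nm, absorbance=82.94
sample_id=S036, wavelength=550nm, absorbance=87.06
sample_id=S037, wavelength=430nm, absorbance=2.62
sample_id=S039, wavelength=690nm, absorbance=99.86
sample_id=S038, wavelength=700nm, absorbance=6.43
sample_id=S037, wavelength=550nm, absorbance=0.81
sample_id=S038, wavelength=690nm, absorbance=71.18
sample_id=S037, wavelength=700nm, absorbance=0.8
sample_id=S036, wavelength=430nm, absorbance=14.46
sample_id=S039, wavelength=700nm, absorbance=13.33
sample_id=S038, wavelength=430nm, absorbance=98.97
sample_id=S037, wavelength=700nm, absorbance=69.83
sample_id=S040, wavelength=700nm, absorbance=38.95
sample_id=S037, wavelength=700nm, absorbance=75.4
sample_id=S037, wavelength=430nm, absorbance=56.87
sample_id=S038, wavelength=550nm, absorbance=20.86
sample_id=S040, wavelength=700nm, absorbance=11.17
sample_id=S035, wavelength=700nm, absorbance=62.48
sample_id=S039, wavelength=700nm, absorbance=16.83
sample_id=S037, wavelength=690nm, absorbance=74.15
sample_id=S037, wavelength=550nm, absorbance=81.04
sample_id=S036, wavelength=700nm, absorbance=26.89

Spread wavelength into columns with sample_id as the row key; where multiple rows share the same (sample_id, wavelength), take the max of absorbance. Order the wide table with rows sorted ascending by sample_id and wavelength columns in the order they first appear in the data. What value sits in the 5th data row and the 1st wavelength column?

With rows sorted ascending by sample_id, row 5 is sample_id=S039. wavelength columns in first-appearance order: 550nm, 430nm, 690nm, 700nm; column 1 is 550nm.
Long rows with sample_id=S039, wavelength=550nm: max(28.74, 96.92, 88.26) = 96.92.

96.92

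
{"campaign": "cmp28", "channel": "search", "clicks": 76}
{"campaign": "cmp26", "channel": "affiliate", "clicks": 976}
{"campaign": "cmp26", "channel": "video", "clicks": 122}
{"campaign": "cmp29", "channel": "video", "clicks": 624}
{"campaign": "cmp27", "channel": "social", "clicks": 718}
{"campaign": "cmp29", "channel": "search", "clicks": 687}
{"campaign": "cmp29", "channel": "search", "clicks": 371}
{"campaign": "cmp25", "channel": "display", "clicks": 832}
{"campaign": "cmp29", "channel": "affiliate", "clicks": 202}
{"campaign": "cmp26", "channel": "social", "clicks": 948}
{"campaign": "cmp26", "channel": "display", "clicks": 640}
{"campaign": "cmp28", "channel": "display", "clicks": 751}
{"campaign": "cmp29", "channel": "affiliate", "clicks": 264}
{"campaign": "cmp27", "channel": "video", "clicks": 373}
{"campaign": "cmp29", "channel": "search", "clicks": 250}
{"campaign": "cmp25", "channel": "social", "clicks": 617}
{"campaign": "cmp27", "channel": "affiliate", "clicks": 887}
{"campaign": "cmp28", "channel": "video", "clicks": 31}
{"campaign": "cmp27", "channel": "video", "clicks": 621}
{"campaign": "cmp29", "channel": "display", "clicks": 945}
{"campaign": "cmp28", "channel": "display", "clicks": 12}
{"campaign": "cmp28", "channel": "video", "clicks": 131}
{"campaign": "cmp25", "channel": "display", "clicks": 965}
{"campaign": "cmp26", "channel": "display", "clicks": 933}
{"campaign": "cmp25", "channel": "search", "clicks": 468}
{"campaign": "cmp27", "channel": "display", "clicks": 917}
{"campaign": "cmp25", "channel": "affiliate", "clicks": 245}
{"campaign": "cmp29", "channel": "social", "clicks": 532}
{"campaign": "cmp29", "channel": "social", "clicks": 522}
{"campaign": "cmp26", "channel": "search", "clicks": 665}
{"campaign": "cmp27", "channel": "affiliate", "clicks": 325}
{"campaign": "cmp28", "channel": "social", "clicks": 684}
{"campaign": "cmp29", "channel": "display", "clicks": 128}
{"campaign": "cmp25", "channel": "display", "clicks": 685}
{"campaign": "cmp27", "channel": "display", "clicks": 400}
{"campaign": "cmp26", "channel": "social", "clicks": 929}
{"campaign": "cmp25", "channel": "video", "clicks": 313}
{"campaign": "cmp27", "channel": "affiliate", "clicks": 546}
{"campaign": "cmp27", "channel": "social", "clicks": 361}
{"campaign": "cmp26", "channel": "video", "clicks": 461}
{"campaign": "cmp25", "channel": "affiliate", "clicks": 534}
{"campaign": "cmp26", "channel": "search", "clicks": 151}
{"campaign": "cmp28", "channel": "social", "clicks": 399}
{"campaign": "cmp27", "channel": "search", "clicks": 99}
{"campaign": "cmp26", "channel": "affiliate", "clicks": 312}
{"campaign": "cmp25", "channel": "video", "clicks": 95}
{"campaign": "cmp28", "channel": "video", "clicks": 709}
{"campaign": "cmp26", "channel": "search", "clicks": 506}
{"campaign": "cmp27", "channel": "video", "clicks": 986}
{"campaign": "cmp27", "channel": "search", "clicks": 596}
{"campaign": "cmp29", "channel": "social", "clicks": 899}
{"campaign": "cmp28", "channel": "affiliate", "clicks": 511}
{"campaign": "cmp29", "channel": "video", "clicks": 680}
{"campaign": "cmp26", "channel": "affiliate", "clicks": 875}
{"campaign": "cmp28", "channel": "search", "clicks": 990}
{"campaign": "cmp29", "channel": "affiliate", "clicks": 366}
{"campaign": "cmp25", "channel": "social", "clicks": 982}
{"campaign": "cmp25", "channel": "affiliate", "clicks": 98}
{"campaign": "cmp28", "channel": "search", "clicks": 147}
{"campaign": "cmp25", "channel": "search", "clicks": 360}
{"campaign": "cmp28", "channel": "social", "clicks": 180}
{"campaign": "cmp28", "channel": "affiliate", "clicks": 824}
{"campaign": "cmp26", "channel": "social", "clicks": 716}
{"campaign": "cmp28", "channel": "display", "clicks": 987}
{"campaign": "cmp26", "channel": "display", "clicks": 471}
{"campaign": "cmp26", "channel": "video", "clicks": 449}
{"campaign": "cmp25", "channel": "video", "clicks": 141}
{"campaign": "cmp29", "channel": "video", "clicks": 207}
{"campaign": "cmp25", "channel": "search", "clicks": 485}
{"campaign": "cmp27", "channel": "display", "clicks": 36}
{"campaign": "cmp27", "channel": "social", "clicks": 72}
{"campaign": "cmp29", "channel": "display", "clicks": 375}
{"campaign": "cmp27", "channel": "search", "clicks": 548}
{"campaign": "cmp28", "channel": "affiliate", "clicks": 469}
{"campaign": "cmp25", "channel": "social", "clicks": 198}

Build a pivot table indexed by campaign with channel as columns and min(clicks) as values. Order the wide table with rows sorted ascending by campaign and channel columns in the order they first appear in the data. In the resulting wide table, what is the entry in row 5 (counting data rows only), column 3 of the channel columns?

With rows sorted ascending by campaign, row 5 is campaign=cmp29. channel columns in first-appearance order: search, affiliate, video, social, display; column 3 is video.
Long rows with campaign=cmp29, channel=video: min(624, 680, 207) = 207.

207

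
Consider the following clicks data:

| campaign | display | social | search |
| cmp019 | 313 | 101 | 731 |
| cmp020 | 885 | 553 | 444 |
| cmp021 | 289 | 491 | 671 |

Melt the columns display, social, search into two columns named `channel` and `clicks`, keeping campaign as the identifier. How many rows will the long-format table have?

3 campaign values × 3 melted columns = 9 rows.

9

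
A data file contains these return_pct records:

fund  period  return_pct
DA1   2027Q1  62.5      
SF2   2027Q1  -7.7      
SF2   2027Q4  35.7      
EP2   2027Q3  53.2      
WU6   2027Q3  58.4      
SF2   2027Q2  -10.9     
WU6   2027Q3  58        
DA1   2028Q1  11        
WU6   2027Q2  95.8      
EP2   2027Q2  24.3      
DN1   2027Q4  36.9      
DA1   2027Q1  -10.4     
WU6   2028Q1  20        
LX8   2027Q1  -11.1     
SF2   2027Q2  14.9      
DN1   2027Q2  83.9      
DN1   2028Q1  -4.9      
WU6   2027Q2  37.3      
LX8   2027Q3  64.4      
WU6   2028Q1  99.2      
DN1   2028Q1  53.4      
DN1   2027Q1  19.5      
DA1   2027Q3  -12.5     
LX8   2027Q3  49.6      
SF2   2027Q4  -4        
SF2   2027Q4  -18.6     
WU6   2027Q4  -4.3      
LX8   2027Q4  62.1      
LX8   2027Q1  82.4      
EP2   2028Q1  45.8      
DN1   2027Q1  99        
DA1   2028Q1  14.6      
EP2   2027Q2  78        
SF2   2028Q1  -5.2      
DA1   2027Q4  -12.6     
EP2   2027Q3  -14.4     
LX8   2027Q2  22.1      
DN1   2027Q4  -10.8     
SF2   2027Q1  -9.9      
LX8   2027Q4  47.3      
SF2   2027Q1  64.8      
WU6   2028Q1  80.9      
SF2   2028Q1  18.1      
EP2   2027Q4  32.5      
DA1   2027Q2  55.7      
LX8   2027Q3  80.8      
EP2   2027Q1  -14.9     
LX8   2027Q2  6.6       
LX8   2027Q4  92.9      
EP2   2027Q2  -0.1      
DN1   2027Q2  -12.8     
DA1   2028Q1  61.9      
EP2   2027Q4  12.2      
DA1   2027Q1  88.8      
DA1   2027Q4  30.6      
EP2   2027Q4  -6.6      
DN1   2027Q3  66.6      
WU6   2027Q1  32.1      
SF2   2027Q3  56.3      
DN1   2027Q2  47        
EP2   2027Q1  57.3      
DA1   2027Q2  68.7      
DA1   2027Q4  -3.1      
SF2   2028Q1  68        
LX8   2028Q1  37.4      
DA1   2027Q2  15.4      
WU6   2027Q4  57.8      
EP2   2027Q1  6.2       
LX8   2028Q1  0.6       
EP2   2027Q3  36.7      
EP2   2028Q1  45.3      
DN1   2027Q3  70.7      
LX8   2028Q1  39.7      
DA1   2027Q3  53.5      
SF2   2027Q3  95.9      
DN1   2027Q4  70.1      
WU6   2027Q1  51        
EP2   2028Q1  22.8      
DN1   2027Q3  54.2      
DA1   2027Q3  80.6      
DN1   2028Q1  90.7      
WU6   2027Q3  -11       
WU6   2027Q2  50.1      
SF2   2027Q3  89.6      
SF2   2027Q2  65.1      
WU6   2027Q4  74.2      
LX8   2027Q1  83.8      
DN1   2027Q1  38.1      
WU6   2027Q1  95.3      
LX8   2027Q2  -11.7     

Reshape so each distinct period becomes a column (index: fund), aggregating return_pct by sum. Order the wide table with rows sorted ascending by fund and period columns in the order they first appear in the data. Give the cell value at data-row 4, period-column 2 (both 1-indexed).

202.3

With rows sorted ascending by fund, row 4 is fund=LX8. period columns in first-appearance order: 2027Q1, 2027Q4, 2027Q3, 2027Q2, 2028Q1; column 2 is 2027Q4.
Long rows with fund=LX8, period=2027Q4: 62.1 + 47.3 + 92.9 = 202.3.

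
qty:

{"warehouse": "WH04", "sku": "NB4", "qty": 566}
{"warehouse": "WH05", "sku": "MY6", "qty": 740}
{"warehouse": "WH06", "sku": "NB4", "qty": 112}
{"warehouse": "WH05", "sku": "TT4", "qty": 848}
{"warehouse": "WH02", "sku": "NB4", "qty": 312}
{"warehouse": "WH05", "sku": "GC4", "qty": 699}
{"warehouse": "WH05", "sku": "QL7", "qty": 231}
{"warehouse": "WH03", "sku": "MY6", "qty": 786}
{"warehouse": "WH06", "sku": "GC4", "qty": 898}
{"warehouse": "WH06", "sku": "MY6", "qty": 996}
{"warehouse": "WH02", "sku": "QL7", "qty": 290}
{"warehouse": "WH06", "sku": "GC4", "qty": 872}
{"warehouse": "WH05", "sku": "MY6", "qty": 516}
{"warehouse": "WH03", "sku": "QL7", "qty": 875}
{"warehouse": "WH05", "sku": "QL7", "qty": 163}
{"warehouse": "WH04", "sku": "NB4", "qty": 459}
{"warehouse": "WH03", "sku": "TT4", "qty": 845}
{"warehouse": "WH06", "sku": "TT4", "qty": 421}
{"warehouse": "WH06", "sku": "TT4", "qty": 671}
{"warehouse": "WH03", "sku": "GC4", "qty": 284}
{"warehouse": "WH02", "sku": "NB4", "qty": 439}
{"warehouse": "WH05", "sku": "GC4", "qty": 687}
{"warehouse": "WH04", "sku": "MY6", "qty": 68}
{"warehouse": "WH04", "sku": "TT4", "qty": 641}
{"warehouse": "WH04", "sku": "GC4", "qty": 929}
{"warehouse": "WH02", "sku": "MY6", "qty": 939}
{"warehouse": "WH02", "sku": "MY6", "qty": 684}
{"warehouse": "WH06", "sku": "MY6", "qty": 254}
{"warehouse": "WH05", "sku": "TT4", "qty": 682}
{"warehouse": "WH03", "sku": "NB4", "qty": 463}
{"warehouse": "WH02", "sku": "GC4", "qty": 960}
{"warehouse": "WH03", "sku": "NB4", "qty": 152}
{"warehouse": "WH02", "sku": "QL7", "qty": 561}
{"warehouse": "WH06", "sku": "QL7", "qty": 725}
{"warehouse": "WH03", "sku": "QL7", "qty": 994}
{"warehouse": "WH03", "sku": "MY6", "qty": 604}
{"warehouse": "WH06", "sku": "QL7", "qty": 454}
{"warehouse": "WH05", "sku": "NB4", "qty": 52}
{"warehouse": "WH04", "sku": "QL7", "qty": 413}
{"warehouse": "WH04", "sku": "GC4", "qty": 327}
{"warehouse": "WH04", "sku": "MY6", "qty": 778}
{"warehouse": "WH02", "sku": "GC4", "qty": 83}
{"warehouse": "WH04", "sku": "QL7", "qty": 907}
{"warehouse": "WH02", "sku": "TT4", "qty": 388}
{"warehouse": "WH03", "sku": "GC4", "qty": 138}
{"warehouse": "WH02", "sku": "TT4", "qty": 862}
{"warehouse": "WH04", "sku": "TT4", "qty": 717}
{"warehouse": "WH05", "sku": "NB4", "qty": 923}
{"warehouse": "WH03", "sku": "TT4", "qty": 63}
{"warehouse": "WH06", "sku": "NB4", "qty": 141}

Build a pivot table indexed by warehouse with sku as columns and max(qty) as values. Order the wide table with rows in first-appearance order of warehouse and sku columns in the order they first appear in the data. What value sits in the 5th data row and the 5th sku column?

994

With rows in first-appearance order of warehouse, row 5 is warehouse=WH03. sku columns in first-appearance order: NB4, MY6, TT4, GC4, QL7; column 5 is QL7.
Long rows with warehouse=WH03, sku=QL7: max(875, 994) = 994.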